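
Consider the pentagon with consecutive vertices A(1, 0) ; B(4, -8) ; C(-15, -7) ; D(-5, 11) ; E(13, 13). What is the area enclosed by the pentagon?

288.5

Apply the surveyor's formula: 2A = Σ (x_i·y_{i+1} − x_{i+1}·y_i), indices taken mod 5.
A→B: (1)(-8) − (4)(0) = -8
B→C: (4)(-7) − (-15)(-8) = -148
C→D: (-15)(11) − (-5)(-7) = -200
D→E: (-5)(13) − (13)(11) = -208
E→A: (13)(0) − (1)(13) = -13
Σ = -577
Area = |Σ|/2 = 288.5.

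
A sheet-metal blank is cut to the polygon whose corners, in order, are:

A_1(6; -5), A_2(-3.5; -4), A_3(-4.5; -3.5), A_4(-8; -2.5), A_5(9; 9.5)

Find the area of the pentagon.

109.75

Σ = (-41.5) + (-5.75) + (-16.75) + (-53.5) + (-102) = -219.5
Area = |Σ|/2 = 109.75.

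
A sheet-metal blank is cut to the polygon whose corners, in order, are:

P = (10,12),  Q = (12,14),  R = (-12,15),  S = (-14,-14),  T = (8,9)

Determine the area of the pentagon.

Apply the shoelace formula: 2A = Σ (x_i·y_{i+1} − x_{i+1}·y_i), indices taken mod 5.
Cross-terms: -4, 348, 378, -14, 6  ⇒  Σ = 714
Area = |Σ|/2 = 357.

357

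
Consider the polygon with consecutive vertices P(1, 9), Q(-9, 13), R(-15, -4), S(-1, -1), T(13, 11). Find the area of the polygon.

222

Apply Gauss's area formula: 2A = Σ (x_i·y_{i+1} − x_{i+1}·y_i), indices taken mod 5.
Cross-terms: 94, 231, 11, 2, 106  ⇒  Σ = 444
Area = |Σ|/2 = 222.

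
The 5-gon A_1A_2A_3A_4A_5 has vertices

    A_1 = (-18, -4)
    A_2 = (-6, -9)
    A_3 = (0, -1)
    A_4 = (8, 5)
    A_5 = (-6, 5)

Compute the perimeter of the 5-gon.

|A_1A_2| = √((12)² + (-5)²) = √169 = 13
|A_2A_3| = √((6)² + (8)²) = √100 = 10
|A_3A_4| = √((8)² + (6)²) = √100 = 10
|A_4A_5| = √((-14)² + (0)²) = √196 = 14
|A_5A_1| = √((-12)² + (-9)²) = √225 = 15
Perimeter = 13 + 10 + 10 + 14 + 15 = 62.

62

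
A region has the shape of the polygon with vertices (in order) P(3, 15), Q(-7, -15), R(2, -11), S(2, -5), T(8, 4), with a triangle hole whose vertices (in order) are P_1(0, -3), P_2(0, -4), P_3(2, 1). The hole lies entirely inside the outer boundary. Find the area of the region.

166.5

Outer boundary:
Σ = (60) + (107) + (12) + (48) + (108) = 335
Area = |Σ|/2 = 167.5.
Hole:
Apply the shoelace (surveyor's) formula: 2A = Σ (x_i·y_{i+1} − x_{i+1}·y_i), indices taken mod 3.
Σ = (0) + (8) + (-6) = 2
Area = |Σ|/2 = 1.
Net area = 167.5 − 1 = 166.5.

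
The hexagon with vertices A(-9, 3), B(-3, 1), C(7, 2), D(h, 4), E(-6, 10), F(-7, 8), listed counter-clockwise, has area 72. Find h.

4

The doubled signed area Σ (x_i y_{i+1} − x_{i+1} y_i) is linear in h.
With h=0 it equals 112; the coefficient of h is 8 (from the two edges through D).
So 8·h + 112 = 2·72 = 144 ⇒ h = 4.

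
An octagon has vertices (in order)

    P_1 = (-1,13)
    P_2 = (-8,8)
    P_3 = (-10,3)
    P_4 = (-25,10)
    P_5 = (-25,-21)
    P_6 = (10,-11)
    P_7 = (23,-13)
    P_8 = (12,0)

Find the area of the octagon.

911

Σ = (96) + (56) + (-25) + (775) + (485) + (123) + (156) + (156) = 1822
Area = |Σ|/2 = 911.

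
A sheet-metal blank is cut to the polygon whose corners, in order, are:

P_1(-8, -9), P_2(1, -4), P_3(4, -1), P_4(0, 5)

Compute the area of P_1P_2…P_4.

58

P_1→P_2: (-8)(-4) − (1)(-9) = 41
P_2→P_3: (1)(-1) − (4)(-4) = 15
P_3→P_4: (4)(5) − (0)(-1) = 20
P_4→P_1: (0)(-9) − (-8)(5) = 40
Σ = 116
Area = |Σ|/2 = 58.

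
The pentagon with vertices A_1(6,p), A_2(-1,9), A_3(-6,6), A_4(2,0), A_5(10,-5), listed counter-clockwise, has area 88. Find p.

6

Write out the shoelace sum; only the two edges meeting at A_1 involve p:
2·Area = [(10·p − 6·(-5)) + (6·9 − (-1)·p)] + 26
       = 11·p + 110 = 176
⇒ p = 6.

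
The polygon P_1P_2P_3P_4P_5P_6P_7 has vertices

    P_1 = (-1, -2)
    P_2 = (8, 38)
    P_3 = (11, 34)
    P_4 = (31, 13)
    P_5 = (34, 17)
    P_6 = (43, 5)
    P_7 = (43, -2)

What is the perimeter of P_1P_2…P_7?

146

|P_1P_2| = √((9)² + (40)²) = √1681 = 41
|P_2P_3| = √((3)² + (-4)²) = √25 = 5
|P_3P_4| = √((20)² + (-21)²) = √841 = 29
|P_4P_5| = √((3)² + (4)²) = √25 = 5
|P_5P_6| = √((9)² + (-12)²) = √225 = 15
|P_6P_7| = √((0)² + (-7)²) = √49 = 7
|P_7P_1| = √((-44)² + (0)²) = √1936 = 44
Perimeter = 41 + 5 + 29 + 5 + 15 + 7 + 44 = 146.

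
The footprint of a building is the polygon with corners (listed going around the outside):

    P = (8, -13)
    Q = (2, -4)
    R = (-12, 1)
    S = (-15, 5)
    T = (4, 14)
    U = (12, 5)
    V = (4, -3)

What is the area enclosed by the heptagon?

Σ = (-6) + (-46) + (-45) + (-230) + (-148) + (-56) + (-28) = -559
Area = |Σ|/2 = 279.5.

279.5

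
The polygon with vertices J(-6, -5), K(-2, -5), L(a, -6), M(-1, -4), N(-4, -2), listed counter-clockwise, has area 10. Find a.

0

The doubled signed area Σ (x_i y_{i+1} − x_{i+1} y_i) is linear in a.
With a=0 it equals 20; the coefficient of a is 1 (from the two edges through L).
So 1·a + 20 = 2·10 = 20 ⇒ a = 0.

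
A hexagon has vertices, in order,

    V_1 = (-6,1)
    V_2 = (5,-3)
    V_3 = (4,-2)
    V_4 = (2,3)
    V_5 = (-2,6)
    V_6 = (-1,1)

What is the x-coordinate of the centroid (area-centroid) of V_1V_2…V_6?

Apply the surveyor's formula. First the cross-terms c_i = x_i·y_{i+1} − x_{i+1}·y_i:
  13, 2, 16, 18, 4, 5  ⇒  2A = 58, A = 29.
Then Σ (x_i + x_{i+1})·c_i = 54, so x̄ = 54 / (6·29) = 9/29.

9/29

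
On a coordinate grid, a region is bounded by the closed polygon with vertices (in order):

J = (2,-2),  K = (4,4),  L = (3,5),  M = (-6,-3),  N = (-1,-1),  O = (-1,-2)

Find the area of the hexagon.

27.5

Apply Gauss's area formula: 2A = Σ (x_i·y_{i+1} − x_{i+1}·y_i), indices taken mod 6.
Σ = (16) + (8) + (21) + (3) + (1) + (6) = 55
Area = |Σ|/2 = 27.5.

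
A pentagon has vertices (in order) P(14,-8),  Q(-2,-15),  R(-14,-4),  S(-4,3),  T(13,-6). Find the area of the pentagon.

260.5

P→Q: (14)(-15) − (-2)(-8) = -226
Q→R: (-2)(-4) − (-14)(-15) = -202
R→S: (-14)(3) − (-4)(-4) = -58
S→T: (-4)(-6) − (13)(3) = -15
T→P: (13)(-8) − (14)(-6) = -20
Σ = -521
Area = |Σ|/2 = 260.5.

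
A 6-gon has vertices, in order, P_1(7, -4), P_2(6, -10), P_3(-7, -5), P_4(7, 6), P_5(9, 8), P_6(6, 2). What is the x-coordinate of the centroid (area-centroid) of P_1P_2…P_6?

Apply the surveyor's formula. First the cross-terms c_i = x_i·y_{i+1} − x_{i+1}·y_i:
  -46, -100, -7, 2, -30, -38  ⇒  2A = -219, A = -109.5.
Then Σ (x_i + x_{i+1})·c_i = -1410, so x̄ = -1410 / (6·(-109.5)) = 470/219.

470/219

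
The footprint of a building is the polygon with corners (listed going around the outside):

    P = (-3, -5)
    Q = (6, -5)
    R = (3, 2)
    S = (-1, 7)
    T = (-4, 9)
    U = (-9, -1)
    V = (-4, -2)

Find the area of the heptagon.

113.5

Σ = (45) + (27) + (23) + (19) + (85) + (14) + (14) = 227
Area = |Σ|/2 = 113.5.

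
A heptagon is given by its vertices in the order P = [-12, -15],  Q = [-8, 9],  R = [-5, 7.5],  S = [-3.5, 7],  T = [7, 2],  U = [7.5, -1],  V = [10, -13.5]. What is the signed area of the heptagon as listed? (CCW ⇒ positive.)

-366.5

P→Q: (-12)(9) − (-8)(-15) = -228
Q→R: (-8)(7.5) − (-5)(9) = -15
R→S: (-5)(7) − (-3.5)(7.5) = -8.75
S→T: (-3.5)(2) − (7)(7) = -56
T→U: (7)(-1) − (7.5)(2) = -22
U→V: (7.5)(-13.5) − (10)(-1) = -91.25
V→P: (10)(-15) − (-12)(-13.5) = -312
Σ = -733
Signed area = Σ/2 = -366.5 (negative ⇒ clockwise traversal).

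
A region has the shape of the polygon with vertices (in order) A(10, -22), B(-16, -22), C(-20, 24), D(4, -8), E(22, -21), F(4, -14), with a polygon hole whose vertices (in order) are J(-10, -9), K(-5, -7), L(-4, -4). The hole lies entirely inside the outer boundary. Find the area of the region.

Outer boundary:
Apply Gauss's area formula: 2A = Σ (x_i·y_{i+1} − x_{i+1}·y_i), indices taken mod 6.
Σ = (-572) + (-824) + (64) + (92) + (-224) + (52) = -1412
Area = |Σ|/2 = 706.
Hole:
Apply the surveyor's formula: 2A = Σ (x_i·y_{i+1} − x_{i+1}·y_i), indices taken mod 3.
Cross-terms: 25, -8, -4  ⇒  Σ = 13
Area = |Σ|/2 = 6.5.
Net area = 706 − 6.5 = 699.5.

699.5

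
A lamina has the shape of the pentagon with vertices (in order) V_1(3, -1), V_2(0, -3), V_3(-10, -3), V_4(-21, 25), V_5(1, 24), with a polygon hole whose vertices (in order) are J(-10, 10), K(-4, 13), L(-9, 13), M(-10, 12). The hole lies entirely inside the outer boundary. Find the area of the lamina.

Outer boundary:
Apply Gauss's area formula: 2A = Σ (x_i·y_{i+1} − x_{i+1}·y_i), indices taken mod 5.
Σ = (-9) + (-30) + (-313) + (-529) + (-73) = -954
Area = |Σ|/2 = 477.
Hole:
J→K: (-10)(13) − (-4)(10) = -90
K→L: (-4)(13) − (-9)(13) = 65
L→M: (-9)(12) − (-10)(13) = 22
M→J: (-10)(10) − (-10)(12) = 20
Σ = 17
Area = |Σ|/2 = 8.5.
Net area = 477 − 8.5 = 468.5.

468.5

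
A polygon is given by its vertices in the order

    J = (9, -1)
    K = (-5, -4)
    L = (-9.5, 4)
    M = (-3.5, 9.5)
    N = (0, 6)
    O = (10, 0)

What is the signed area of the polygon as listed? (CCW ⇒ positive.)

-133.125

J→K: (9)(-4) − (-5)(-1) = -41
K→L: (-5)(4) − (-9.5)(-4) = -58
L→M: (-9.5)(9.5) − (-3.5)(4) = -76.25
M→N: (-3.5)(6) − (0)(9.5) = -21
N→O: (0)(0) − (10)(6) = -60
O→J: (10)(-1) − (9)(0) = -10
Σ = -266.25
Signed area = Σ/2 = -133.125 (negative ⇒ clockwise traversal).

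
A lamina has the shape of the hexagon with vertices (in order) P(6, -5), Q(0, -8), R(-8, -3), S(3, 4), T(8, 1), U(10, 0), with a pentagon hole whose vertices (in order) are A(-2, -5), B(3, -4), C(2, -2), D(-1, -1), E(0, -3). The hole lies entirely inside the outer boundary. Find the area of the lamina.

Outer boundary:
Apply Gauss's area formula: 2A = Σ (x_i·y_{i+1} − x_{i+1}·y_i), indices taken mod 6.
Σ = (-48) + (-64) + (-23) + (-29) + (-10) + (-50) = -224
Area = |Σ|/2 = 112.
Hole:
Apply Gauss's area formula: 2A = Σ (x_i·y_{i+1} − x_{i+1}·y_i), indices taken mod 5.
A→B: (-2)(-4) − (3)(-5) = 23
B→C: (3)(-2) − (2)(-4) = 2
C→D: (2)(-1) − (-1)(-2) = -4
D→E: (-1)(-3) − (0)(-1) = 3
E→A: (0)(-5) − (-2)(-3) = -6
Σ = 18
Area = |Σ|/2 = 9.
Net area = 112 − 9 = 103.

103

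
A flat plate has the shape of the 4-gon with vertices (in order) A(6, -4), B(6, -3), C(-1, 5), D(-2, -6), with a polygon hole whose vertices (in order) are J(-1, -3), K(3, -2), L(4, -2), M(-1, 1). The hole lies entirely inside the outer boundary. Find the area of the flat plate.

Outer boundary:
A→B: (6)(-3) − (6)(-4) = 6
B→C: (6)(5) − (-1)(-3) = 27
C→D: (-1)(-6) − (-2)(5) = 16
D→A: (-2)(-4) − (6)(-6) = 44
Σ = 93
Area = |Σ|/2 = 46.5.
Hole:
Σ = (11) + (2) + (2) + (4) = 19
Area = |Σ|/2 = 9.5.
Net area = 46.5 − 9.5 = 37.

37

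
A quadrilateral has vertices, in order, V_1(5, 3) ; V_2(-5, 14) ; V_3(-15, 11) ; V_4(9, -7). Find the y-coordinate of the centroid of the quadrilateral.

182/33

Apply the surveyor's formula. First the cross-terms c_i = x_i·y_{i+1} − x_{i+1}·y_i:
  85, 155, 6, 62  ⇒  2A = 308, A = 154.
Then Σ (y_i + y_{i+1})·c_i = 5096, so ȳ = 5096 / (6·154) = 182/33.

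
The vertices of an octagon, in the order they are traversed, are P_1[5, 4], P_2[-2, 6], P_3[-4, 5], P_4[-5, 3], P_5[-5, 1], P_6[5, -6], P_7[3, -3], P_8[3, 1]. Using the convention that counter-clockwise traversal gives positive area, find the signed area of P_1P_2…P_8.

61

Σ = (38) + (14) + (13) + (10) + (25) + (3) + (12) + (7) = 122
Signed area = Σ/2 = 61 (positive ⇒ counter-clockwise traversal).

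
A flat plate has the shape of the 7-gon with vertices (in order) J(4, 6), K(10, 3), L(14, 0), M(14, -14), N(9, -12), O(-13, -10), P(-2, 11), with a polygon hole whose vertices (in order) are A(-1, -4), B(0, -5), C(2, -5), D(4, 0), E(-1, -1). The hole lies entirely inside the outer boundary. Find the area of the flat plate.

Outer boundary:
Cross-terms: -48, -42, -196, -42, -246, -163, -56  ⇒  Σ = -793
Area = |Σ|/2 = 396.5.
Hole:
Apply the shoelace formula: 2A = Σ (x_i·y_{i+1} − x_{i+1}·y_i), indices taken mod 5.
Σ = (5) + (10) + (20) + (-4) + (3) = 34
Area = |Σ|/2 = 17.
Net area = 396.5 − 17 = 379.5.

379.5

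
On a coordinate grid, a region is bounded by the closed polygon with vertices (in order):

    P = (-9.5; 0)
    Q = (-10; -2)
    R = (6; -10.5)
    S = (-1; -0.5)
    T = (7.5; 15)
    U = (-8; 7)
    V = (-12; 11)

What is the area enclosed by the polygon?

Σ = (19) + (117) + (-13.5) + (-11.25) + (172.5) + (-4) + (104.5) = 384.25
Area = |Σ|/2 = 192.125.

192.125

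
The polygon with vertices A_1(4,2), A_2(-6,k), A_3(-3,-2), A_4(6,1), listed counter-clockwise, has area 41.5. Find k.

6

The doubled signed area Σ (x_i y_{i+1} − x_{i+1} y_i) is linear in k.
With k=0 it equals 41; the coefficient of k is 7 (from the two edges through A_2).
So 7·k + 41 = 2·41.5 = 83 ⇒ k = 6.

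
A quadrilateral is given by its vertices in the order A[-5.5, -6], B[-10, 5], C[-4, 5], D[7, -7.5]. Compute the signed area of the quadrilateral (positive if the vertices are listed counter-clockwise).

-102.875

Cross-terms: -87.5, -30, -5, -83.25  ⇒  Σ = -205.75
Signed area = Σ/2 = -102.875 (negative ⇒ clockwise traversal).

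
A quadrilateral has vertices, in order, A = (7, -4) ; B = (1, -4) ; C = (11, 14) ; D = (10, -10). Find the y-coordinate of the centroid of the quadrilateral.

36/31

Apply Gauss's area formula. First the cross-terms c_i = x_i·y_{i+1} − x_{i+1}·y_i:
  -24, 58, -250, 30  ⇒  2A = -186, A = -93.
Then Σ (y_i + y_{i+1})·c_i = -648, so ȳ = -648 / (6·(-93)) = 36/31.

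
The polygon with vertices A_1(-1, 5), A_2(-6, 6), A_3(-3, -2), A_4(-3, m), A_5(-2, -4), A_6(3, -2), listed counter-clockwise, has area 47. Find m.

Write out the shoelace sum; only the two edges meeting at A_4 involve m:
2·Area = [((-3)·m − (-3)·(-2)) + ((-3)·(-4) − (-2)·m)] + 83
       = -1·m + 89 = 94
⇒ m = -5.

-5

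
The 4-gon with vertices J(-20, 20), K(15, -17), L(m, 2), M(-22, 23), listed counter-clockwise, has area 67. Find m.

Write out the shoelace sum; only the two edges meeting at L involve m:
2·Area = [(15·2 − m·(-17)) + (m·23 − (-22)·2)] + 60
       = 40·m + 134 = 134
⇒ m = 0.

0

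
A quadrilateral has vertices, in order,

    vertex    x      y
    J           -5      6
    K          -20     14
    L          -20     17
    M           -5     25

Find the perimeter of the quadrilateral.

56

|JK| = √((-15)² + (8)²) = √289 = 17
|KL| = √((0)² + (3)²) = √9 = 3
|LM| = √((15)² + (8)²) = √289 = 17
|MJ| = √((0)² + (-19)²) = √361 = 19
Perimeter = 17 + 3 + 17 + 19 = 56.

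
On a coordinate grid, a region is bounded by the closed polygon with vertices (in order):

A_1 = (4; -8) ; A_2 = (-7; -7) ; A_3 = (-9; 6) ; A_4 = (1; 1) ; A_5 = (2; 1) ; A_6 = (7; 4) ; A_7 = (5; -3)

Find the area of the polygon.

136.5

Apply the shoelace (surveyor's) formula: 2A = Σ (x_i·y_{i+1} − x_{i+1}·y_i), indices taken mod 7.
A_1→A_2: (4)(-7) − (-7)(-8) = -84
A_2→A_3: (-7)(6) − (-9)(-7) = -105
A_3→A_4: (-9)(1) − (1)(6) = -15
A_4→A_5: (1)(1) − (2)(1) = -1
A_5→A_6: (2)(4) − (7)(1) = 1
A_6→A_7: (7)(-3) − (5)(4) = -41
A_7→A_1: (5)(-8) − (4)(-3) = -28
Σ = -273
Area = |Σ|/2 = 136.5.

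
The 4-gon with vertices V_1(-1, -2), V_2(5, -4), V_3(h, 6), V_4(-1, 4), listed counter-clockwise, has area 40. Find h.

3

Write out the shoelace sum; only the two edges meeting at V_3 involve h:
2·Area = [(5·6 − h·(-4)) + (h·4 − (-1)·6)] + 20
       = 8·h + 56 = 80
⇒ h = 3.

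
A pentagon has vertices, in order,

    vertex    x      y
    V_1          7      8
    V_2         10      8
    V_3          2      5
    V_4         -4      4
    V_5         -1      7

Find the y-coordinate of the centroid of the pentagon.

809/129

Apply Gauss's area formula. First the cross-terms c_i = x_i·y_{i+1} − x_{i+1}·y_i:
  -24, 34, 28, -24, -57  ⇒  2A = -43, A = -21.5.
Then Σ (y_i + y_{i+1})·c_i = -809, so ȳ = -809 / (6·(-21.5)) = 809/129.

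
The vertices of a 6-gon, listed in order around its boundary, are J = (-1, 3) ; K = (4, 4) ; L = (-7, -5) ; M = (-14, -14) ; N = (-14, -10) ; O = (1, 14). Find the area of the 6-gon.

102.5

Apply Gauss's area formula: 2A = Σ (x_i·y_{i+1} − x_{i+1}·y_i), indices taken mod 6.
Σ = (-16) + (8) + (28) + (-56) + (-186) + (17) = -205
Area = |Σ|/2 = 102.5.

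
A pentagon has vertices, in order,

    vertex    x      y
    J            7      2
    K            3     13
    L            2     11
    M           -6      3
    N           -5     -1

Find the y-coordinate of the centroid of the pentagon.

Apply the shoelace formula. First the cross-terms c_i = x_i·y_{i+1} − x_{i+1}·y_i:
  85, 7, 72, 21, -3  ⇒  2A = 182, A = 91.
Then Σ (y_i + y_{i+1})·c_i = 2490, so ȳ = 2490 / (6·91) = 415/91.

415/91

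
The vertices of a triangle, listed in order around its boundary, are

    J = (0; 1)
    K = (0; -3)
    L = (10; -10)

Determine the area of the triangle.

20

Apply the shoelace formula: 2A = Σ (x_i·y_{i+1} − x_{i+1}·y_i), indices taken mod 3.
Σ = (0) + (30) + (10) = 40
Area = |Σ|/2 = 20.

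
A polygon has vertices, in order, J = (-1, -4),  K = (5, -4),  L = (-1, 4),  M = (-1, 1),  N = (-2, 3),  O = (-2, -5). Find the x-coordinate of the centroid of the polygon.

28/61

Apply Gauss's area formula. First the cross-terms c_i = x_i·y_{i+1} − x_{i+1}·y_i:
  24, 16, 3, -1, 16, 3  ⇒  2A = 61, A = 30.5.
Then Σ (x_i + x_{i+1})·c_i = 84, so x̄ = 84 / (6·30.5) = 28/61.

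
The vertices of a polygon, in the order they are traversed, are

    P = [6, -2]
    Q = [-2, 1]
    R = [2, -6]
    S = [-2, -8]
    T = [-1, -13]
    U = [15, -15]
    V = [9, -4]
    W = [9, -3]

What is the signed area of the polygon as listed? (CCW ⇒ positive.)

Apply the surveyor's formula: 2A = Σ (x_i·y_{i+1} − x_{i+1}·y_i), indices taken mod 8.
Σ = (2) + (10) + (-28) + (18) + (210) + (75) + (9) + (0) = 296
Signed area = Σ/2 = 148 (positive ⇒ counter-clockwise traversal).

148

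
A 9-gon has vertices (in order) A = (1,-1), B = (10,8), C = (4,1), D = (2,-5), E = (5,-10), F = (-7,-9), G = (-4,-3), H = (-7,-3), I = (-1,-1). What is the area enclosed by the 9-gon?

77

Apply the shoelace (surveyor's) formula: 2A = Σ (x_i·y_{i+1} − x_{i+1}·y_i), indices taken mod 9.
Σ = (18) + (-22) + (-22) + (5) + (-115) + (-15) + (-9) + (4) + (2) = -154
Area = |Σ|/2 = 77.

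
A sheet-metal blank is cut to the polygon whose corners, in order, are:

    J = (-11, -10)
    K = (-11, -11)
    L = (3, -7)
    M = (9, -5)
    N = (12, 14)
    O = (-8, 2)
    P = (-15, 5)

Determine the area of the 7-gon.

343

Apply Gauss's area formula: 2A = Σ (x_i·y_{i+1} − x_{i+1}·y_i), indices taken mod 7.
Cross-terms: 11, 110, 48, 186, 136, -10, 205  ⇒  Σ = 686
Area = |Σ|/2 = 343.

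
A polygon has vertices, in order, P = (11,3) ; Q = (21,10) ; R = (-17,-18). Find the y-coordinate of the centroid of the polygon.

-5/3

Apply the surveyor's formula. First the cross-terms c_i = x_i·y_{i+1} − x_{i+1}·y_i:
  47, -208, 147  ⇒  2A = -14, A = -7.
Then Σ (y_i + y_{i+1})·c_i = 70, so ȳ = 70 / (6·(-7)) = -5/3.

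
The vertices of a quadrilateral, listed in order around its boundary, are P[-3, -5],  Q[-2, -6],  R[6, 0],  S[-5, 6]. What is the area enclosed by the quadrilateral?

61.5

Cross-terms: 8, 36, 36, 43  ⇒  Σ = 123
Area = |Σ|/2 = 61.5.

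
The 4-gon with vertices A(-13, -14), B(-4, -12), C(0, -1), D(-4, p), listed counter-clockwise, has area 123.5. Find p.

7

Write out the shoelace sum; only the two edges meeting at D involve p:
2·Area = [(0·p − (-4)·(-1)) + ((-4)·(-14) − (-13)·p)] + 104
       = 13·p + 156 = 247
⇒ p = 7.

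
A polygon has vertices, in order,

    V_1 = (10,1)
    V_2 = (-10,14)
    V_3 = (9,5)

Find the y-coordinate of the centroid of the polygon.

20/3

Apply the shoelace formula. First the cross-terms c_i = x_i·y_{i+1} − x_{i+1}·y_i:
  150, -176, -41  ⇒  2A = -67, A = -33.5.
Then Σ (y_i + y_{i+1})·c_i = -1340, so ȳ = -1340 / (6·(-33.5)) = 20/3.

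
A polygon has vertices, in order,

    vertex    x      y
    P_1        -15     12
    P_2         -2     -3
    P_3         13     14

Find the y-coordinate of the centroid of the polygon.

Apply the shoelace formula. First the cross-terms c_i = x_i·y_{i+1} − x_{i+1}·y_i:
  69, 11, 366  ⇒  2A = 446, A = 223.
Then Σ (y_i + y_{i+1})·c_i = 10258, so ȳ = 10258 / (6·223) = 23/3.

23/3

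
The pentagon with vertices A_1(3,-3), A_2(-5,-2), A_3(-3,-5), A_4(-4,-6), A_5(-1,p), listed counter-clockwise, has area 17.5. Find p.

The doubled signed area Σ (x_i y_{i+1} − x_{i+1} y_i) is linear in p.
With p=0 it equals -7; the coefficient of p is -7 (from the two edges through A_5).
So -7·p + -7 = 2·17.5 = 35 ⇒ p = -6.

-6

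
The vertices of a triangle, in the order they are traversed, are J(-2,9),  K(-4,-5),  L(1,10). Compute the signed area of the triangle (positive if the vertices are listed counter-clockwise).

Σ = (46) + (-35) + (29) = 40
Signed area = Σ/2 = 20 (positive ⇒ counter-clockwise traversal).

20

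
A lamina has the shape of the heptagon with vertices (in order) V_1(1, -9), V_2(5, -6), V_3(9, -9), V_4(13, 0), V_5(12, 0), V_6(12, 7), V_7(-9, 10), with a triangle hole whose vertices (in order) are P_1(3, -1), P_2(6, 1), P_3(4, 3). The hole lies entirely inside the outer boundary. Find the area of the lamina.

Outer boundary:
Σ = (39) + (9) + (117) + (0) + (84) + (183) + (71) = 503
Area = |Σ|/2 = 251.5.
Hole:
Apply the shoelace formula: 2A = Σ (x_i·y_{i+1} − x_{i+1}·y_i), indices taken mod 3.
Σ = (9) + (14) + (-13) = 10
Area = |Σ|/2 = 5.
Net area = 251.5 − 5 = 246.5.

246.5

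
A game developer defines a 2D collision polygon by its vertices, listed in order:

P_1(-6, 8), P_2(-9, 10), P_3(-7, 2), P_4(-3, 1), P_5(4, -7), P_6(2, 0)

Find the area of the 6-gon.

P_1→P_2: (-6)(10) − (-9)(8) = 12
P_2→P_3: (-9)(2) − (-7)(10) = 52
P_3→P_4: (-7)(1) − (-3)(2) = -1
P_4→P_5: (-3)(-7) − (4)(1) = 17
P_5→P_6: (4)(0) − (2)(-7) = 14
P_6→P_1: (2)(8) − (-6)(0) = 16
Σ = 110
Area = |Σ|/2 = 55.

55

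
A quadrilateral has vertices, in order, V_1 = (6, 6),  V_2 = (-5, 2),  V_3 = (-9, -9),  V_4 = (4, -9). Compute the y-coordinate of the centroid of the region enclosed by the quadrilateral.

-163/60

Apply Gauss's area formula. First the cross-terms c_i = x_i·y_{i+1} − x_{i+1}·y_i:
  42, 63, 117, 78  ⇒  2A = 300, A = 150.
Then Σ (y_i + y_{i+1})·c_i = -2445, so ȳ = -2445 / (6·150) = -163/60.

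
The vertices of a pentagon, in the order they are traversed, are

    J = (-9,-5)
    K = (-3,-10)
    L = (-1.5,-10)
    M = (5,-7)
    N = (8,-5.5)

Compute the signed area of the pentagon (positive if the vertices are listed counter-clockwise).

Σ = (75) + (15) + (60.5) + (28.5) + (-89.5) = 89.5
Signed area = Σ/2 = 44.75 (positive ⇒ counter-clockwise traversal).

44.75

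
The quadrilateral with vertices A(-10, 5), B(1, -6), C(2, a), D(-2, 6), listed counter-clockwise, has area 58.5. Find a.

-4

The doubled signed area Σ (x_i y_{i+1} − x_{i+1} y_i) is linear in a.
With a=0 it equals 129; the coefficient of a is 3 (from the two edges through C).
So 3·a + 129 = 2·58.5 = 117 ⇒ a = -4.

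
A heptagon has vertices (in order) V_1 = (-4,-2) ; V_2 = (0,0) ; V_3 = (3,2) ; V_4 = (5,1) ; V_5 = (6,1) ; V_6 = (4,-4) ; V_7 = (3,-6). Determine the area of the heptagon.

Apply Gauss's area formula: 2A = Σ (x_i·y_{i+1} − x_{i+1}·y_i), indices taken mod 7.
Σ = (0) + (0) + (-7) + (-1) + (-28) + (-12) + (-30) = -78
Area = |Σ|/2 = 39.

39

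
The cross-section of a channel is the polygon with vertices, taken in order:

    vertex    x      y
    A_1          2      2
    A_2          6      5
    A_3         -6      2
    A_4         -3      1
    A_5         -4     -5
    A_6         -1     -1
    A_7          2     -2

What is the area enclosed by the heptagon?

Apply the surveyor's formula: 2A = Σ (x_i·y_{i+1} − x_{i+1}·y_i), indices taken mod 7.
Σ = (-2) + (42) + (0) + (19) + (-1) + (4) + (8) = 70
Area = |Σ|/2 = 35.

35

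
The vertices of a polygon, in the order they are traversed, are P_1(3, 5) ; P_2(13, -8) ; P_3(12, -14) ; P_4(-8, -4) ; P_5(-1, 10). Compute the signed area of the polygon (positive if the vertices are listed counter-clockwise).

-227

Σ = (-89) + (-86) + (-160) + (-84) + (-35) = -454
Signed area = Σ/2 = -227 (negative ⇒ clockwise traversal).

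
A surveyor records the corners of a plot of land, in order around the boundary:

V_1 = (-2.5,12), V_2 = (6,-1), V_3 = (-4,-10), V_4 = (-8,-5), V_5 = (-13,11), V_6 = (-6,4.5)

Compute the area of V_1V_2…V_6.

199.875

Σ = (-69.5) + (-64) + (-60) + (-153) + (7.5) + (-60.75) = -399.75
Area = |Σ|/2 = 199.875.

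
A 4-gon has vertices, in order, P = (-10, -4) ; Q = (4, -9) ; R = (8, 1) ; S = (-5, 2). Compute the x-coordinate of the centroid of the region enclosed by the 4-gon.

Apply the surveyor's formula. First the cross-terms c_i = x_i·y_{i+1} − x_{i+1}·y_i:
  106, 76, 21, 40  ⇒  2A = 243, A = 121.5.
Then Σ (x_i + x_{i+1})·c_i = -261, so x̄ = -261 / (6·121.5) = -29/81.

-29/81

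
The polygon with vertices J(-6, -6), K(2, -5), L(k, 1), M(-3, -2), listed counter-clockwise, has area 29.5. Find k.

Write out the shoelace sum; only the two edges meeting at L involve k:
2·Area = [(2·1 − k·(-5)) + (k·(-2) − (-3)·1)] + 48
       = 3·k + 53 = 59
⇒ k = 2.

2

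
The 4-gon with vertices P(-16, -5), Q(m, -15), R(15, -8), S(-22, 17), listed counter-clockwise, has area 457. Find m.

4

Write out the shoelace sum; only the two edges meeting at Q involve m:
2·Area = [((-16)·(-15) − m·(-5)) + (m·(-8) − 15·(-15))] + 461
       = -3·m + 926 = 914
⇒ m = 4.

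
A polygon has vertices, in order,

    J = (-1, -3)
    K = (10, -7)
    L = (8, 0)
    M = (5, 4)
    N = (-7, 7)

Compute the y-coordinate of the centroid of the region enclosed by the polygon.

Apply the shoelace (surveyor's) formula. First the cross-terms c_i = x_i·y_{i+1} − x_{i+1}·y_i:
  37, 56, 32, 63, 28  ⇒  2A = 216, A = 108.
Then Σ (y_i + y_{i+1})·c_i = 171, so ȳ = 171 / (6·108) = 19/72.

19/72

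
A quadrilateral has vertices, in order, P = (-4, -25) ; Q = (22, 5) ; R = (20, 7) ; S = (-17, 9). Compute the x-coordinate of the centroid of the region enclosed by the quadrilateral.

Apply the shoelace formula. First the cross-terms c_i = x_i·y_{i+1} − x_{i+1}·y_i:
  530, 54, 299, 461  ⇒  2A = 1344, A = 672.
Then Σ (x_i + x_{i+1})·c_i = 3024, so x̄ = 3024 / (6·672) = 0.75.

0.75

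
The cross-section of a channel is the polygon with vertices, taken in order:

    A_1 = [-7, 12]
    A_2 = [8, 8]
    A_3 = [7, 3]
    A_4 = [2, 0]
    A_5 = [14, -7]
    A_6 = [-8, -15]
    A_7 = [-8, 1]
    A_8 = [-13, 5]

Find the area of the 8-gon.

373

Σ = (-152) + (-32) + (-6) + (-14) + (-266) + (-128) + (-27) + (-121) = -746
Area = |Σ|/2 = 373.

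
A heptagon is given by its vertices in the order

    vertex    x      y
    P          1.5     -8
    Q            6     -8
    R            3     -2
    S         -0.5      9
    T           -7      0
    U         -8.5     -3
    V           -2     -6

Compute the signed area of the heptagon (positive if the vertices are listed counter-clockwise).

114

P→Q: (1.5)(-8) − (6)(-8) = 36
Q→R: (6)(-2) − (3)(-8) = 12
R→S: (3)(9) − (-0.5)(-2) = 26
S→T: (-0.5)(0) − (-7)(9) = 63
T→U: (-7)(-3) − (-8.5)(0) = 21
U→V: (-8.5)(-6) − (-2)(-3) = 45
V→P: (-2)(-8) − (1.5)(-6) = 25
Σ = 228
Signed area = Σ/2 = 114 (positive ⇒ counter-clockwise traversal).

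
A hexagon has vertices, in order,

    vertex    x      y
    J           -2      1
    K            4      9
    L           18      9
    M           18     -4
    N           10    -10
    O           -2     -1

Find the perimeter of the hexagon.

|JK| = √((6)² + (8)²) = √100 = 10
|KL| = √((14)² + (0)²) = √196 = 14
|LM| = √((0)² + (-13)²) = √169 = 13
|MN| = √((-8)² + (-6)²) = √100 = 10
|NO| = √((-12)² + (9)²) = √225 = 15
|OJ| = √((0)² + (2)²) = √4 = 2
Perimeter = 10 + 14 + 13 + 10 + 15 + 2 = 64.

64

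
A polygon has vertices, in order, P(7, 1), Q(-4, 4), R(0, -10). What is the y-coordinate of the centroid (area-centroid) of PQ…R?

Apply Gauss's area formula. First the cross-terms c_i = x_i·y_{i+1} − x_{i+1}·y_i:
  32, 40, 70  ⇒  2A = 142, A = 71.
Then Σ (y_i + y_{i+1})·c_i = -710, so ȳ = -710 / (6·71) = -5/3.

-5/3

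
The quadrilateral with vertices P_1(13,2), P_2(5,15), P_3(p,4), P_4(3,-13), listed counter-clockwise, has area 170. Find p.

1

Write out the shoelace sum; only the two edges meeting at P_3 involve p:
2·Area = [(5·4 − p·15) + (p·(-13) − 3·4)] + 360
       = -28·p + 368 = 340
⇒ p = 1.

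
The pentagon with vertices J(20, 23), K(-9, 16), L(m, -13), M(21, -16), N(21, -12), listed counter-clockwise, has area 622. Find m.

The doubled signed area Σ (x_i y_{i+1} − x_{i+1} y_i) is linear in m.
With m=0 it equals 1724; the coefficient of m is -32 (from the two edges through L).
So -32·m + 1724 = 2·622 = 1244 ⇒ m = 15.

15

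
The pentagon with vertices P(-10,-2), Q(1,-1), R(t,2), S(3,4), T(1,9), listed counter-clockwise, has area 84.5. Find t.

Write out the shoelace sum; only the two edges meeting at R involve t:
2·Area = [(1·2 − t·(-1)) + (t·4 − 3·2)] + 123
       = 5·t + 119 = 169
⇒ t = 10.

10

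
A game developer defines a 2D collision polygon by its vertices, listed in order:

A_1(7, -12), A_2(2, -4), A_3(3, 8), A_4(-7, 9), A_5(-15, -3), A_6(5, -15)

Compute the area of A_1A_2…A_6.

Apply the shoelace (surveyor's) formula: 2A = Σ (x_i·y_{i+1} − x_{i+1}·y_i), indices taken mod 6.
Σ = (-4) + (28) + (83) + (156) + (240) + (45) = 548
Area = |Σ|/2 = 274.

274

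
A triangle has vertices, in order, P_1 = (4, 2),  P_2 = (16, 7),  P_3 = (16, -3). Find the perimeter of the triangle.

36

|P_1P_2| = √((12)² + (5)²) = √169 = 13
|P_2P_3| = √((0)² + (-10)²) = √100 = 10
|P_3P_1| = √((-12)² + (5)²) = √169 = 13
Perimeter = 13 + 10 + 13 = 36.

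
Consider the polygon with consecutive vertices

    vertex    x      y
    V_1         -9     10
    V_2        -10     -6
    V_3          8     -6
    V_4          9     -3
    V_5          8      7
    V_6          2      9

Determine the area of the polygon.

269

Cross-terms: 154, 108, 30, 87, 58, 101  ⇒  Σ = 538
Area = |Σ|/2 = 269.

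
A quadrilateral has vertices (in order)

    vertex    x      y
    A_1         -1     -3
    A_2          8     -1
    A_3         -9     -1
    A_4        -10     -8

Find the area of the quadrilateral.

A_1→A_2: (-1)(-1) − (8)(-3) = 25
A_2→A_3: (8)(-1) − (-9)(-1) = -17
A_3→A_4: (-9)(-8) − (-10)(-1) = 62
A_4→A_1: (-10)(-3) − (-1)(-8) = 22
Σ = 92
Area = |Σ|/2 = 46.

46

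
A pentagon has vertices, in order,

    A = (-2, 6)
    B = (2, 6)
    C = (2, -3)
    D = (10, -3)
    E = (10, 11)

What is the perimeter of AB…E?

48

|AB| = √((4)² + (0)²) = √16 = 4
|BC| = √((0)² + (-9)²) = √81 = 9
|CD| = √((8)² + (0)²) = √64 = 8
|DE| = √((0)² + (14)²) = √196 = 14
|EA| = √((-12)² + (-5)²) = √169 = 13
Perimeter = 4 + 9 + 8 + 14 + 13 = 48.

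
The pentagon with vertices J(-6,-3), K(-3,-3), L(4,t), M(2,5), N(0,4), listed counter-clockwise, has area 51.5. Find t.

-6

The doubled signed area Σ (x_i y_{i+1} − x_{i+1} y_i) is linear in t.
With t=0 it equals 73; the coefficient of t is -5 (from the two edges through L).
So -5·t + 73 = 2·51.5 = 103 ⇒ t = -6.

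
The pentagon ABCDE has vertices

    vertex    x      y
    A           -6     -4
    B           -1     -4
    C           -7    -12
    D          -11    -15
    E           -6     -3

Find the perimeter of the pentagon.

34

|AB| = √((5)² + (0)²) = √25 = 5
|BC| = √((-6)² + (-8)²) = √100 = 10
|CD| = √((-4)² + (-3)²) = √25 = 5
|DE| = √((5)² + (12)²) = √169 = 13
|EA| = √((0)² + (-1)²) = √1 = 1
Perimeter = 5 + 10 + 5 + 13 + 1 = 34.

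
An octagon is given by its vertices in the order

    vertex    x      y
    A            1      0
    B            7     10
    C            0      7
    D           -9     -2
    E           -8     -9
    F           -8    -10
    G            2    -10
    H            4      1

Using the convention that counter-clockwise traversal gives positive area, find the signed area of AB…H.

168

Σ = (10) + (49) + (63) + (65) + (8) + (100) + (42) + (-1) = 336
Signed area = Σ/2 = 168 (positive ⇒ counter-clockwise traversal).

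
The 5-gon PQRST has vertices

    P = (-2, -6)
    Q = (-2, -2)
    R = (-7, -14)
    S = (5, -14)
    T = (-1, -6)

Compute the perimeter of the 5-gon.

|PQ| = √((0)² + (4)²) = √16 = 4
|QR| = √((-5)² + (-12)²) = √169 = 13
|RS| = √((12)² + (0)²) = √144 = 12
|ST| = √((-6)² + (8)²) = √100 = 10
|TP| = √((-1)² + (0)²) = √1 = 1
Perimeter = 4 + 13 + 12 + 10 + 1 = 40.

40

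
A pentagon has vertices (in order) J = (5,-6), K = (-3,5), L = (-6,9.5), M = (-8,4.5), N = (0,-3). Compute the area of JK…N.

J→K: (5)(5) − (-3)(-6) = 7
K→L: (-3)(9.5) − (-6)(5) = 1.5
L→M: (-6)(4.5) − (-8)(9.5) = 49
M→N: (-8)(-3) − (0)(4.5) = 24
N→J: (0)(-6) − (5)(-3) = 15
Σ = 96.5
Area = |Σ|/2 = 48.25.

48.25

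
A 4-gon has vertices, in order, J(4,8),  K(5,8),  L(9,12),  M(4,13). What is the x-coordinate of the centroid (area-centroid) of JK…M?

Apply the shoelace formula. First the cross-terms c_i = x_i·y_{i+1} − x_{i+1}·y_i:
  -8, -12, 69, -20  ⇒  2A = 29, A = 14.5.
Then Σ (x_i + x_{i+1})·c_i = 497, so x̄ = 497 / (6·14.5) = 497/87.

497/87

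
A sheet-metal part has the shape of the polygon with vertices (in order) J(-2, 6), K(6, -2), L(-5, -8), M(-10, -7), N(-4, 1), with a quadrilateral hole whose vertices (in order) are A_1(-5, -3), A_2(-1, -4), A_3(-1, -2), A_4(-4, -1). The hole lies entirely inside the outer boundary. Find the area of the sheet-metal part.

Outer boundary:
J→K: (-2)(-2) − (6)(6) = -32
K→L: (6)(-8) − (-5)(-2) = -58
L→M: (-5)(-7) − (-10)(-8) = -45
M→N: (-10)(1) − (-4)(-7) = -38
N→J: (-4)(6) − (-2)(1) = -22
Σ = -195
Area = |Σ|/2 = 97.5.
Hole:
Apply Gauss's area formula: 2A = Σ (x_i·y_{i+1} − x_{i+1}·y_i), indices taken mod 4.
Σ = (17) + (-2) + (-7) + (7) = 15
Area = |Σ|/2 = 7.5.
Net area = 97.5 − 7.5 = 90.

90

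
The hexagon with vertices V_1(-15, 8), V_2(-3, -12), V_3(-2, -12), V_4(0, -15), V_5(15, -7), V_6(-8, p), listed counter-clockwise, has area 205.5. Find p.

The doubled signed area Σ (x_i y_{i+1} − x_{i+1} y_i) is linear in p.
With p=0 it equals 351; the coefficient of p is 30 (from the two edges through V_6).
So 30·p + 351 = 2·205.5 = 411 ⇒ p = 2.

2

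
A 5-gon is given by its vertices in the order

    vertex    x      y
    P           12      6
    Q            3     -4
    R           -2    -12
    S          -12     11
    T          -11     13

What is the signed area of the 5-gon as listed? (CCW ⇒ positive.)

Σ = (-66) + (-44) + (-166) + (-35) + (-222) = -533
Signed area = Σ/2 = -266.5 (negative ⇒ clockwise traversal).

-266.5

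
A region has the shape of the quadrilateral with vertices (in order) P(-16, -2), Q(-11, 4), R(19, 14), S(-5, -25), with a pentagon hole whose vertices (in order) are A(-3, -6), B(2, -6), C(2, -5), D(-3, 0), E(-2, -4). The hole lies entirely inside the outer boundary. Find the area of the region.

541

Outer boundary:
Apply the shoelace (surveyor's) formula: 2A = Σ (x_i·y_{i+1} − x_{i+1}·y_i), indices taken mod 4.
Σ = (-86) + (-230) + (-405) + (-390) = -1111
Area = |Σ|/2 = 555.5.
Hole:
Apply the shoelace (surveyor's) formula: 2A = Σ (x_i·y_{i+1} − x_{i+1}·y_i), indices taken mod 5.
A→B: (-3)(-6) − (2)(-6) = 30
B→C: (2)(-5) − (2)(-6) = 2
C→D: (2)(0) − (-3)(-5) = -15
D→E: (-3)(-4) − (-2)(0) = 12
E→A: (-2)(-6) − (-3)(-4) = 0
Σ = 29
Area = |Σ|/2 = 14.5.
Net area = 555.5 − 14.5 = 541.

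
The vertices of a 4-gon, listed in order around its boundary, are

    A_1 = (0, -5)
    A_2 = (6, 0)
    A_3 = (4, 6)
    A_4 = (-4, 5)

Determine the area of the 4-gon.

Apply the shoelace formula: 2A = Σ (x_i·y_{i+1} − x_{i+1}·y_i), indices taken mod 4.
Σ = (30) + (36) + (44) + (20) = 130
Area = |Σ|/2 = 65.

65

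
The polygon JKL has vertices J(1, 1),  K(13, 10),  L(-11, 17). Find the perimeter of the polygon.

60

|JK| = √((12)² + (9)²) = √225 = 15
|KL| = √((-24)² + (7)²) = √625 = 25
|LJ| = √((12)² + (-16)²) = √400 = 20
Perimeter = 15 + 25 + 20 = 60.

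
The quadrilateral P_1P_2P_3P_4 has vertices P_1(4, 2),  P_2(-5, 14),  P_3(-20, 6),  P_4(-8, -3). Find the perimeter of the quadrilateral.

|P_1P_2| = √((-9)² + (12)²) = √225 = 15
|P_2P_3| = √((-15)² + (-8)²) = √289 = 17
|P_3P_4| = √((12)² + (-9)²) = √225 = 15
|P_4P_1| = √((12)² + (5)²) = √169 = 13
Perimeter = 15 + 17 + 15 + 13 = 60.

60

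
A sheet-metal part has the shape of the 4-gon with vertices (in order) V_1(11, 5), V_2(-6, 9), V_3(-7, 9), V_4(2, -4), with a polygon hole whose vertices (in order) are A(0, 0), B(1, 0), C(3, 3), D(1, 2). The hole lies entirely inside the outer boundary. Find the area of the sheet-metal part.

98

Outer boundary:
Σ = (129) + (9) + (10) + (54) = 202
Area = |Σ|/2 = 101.
Hole:
Apply Gauss's area formula: 2A = Σ (x_i·y_{i+1} − x_{i+1}·y_i), indices taken mod 4.
A→B: (0)(0) − (1)(0) = 0
B→C: (1)(3) − (3)(0) = 3
C→D: (3)(2) − (1)(3) = 3
D→A: (1)(0) − (0)(2) = 0
Σ = 6
Area = |Σ|/2 = 3.
Net area = 101 − 3 = 98.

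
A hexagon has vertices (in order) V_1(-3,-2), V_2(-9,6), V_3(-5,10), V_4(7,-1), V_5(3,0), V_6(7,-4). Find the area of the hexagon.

Σ = (-36) + (-60) + (-65) + (3) + (-12) + (-26) = -196
Area = |Σ|/2 = 98.

98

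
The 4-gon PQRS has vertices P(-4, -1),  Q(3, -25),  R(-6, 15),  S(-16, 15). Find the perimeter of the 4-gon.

|PQ| = √((7)² + (-24)²) = √625 = 25
|QR| = √((-9)² + (40)²) = √1681 = 41
|RS| = √((-10)² + (0)²) = √100 = 10
|SP| = √((12)² + (-16)²) = √400 = 20
Perimeter = 25 + 41 + 10 + 20 = 96.

96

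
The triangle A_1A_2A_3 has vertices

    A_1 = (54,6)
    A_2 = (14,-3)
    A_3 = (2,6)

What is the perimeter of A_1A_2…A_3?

108

|A_1A_2| = √((-40)² + (-9)²) = √1681 = 41
|A_2A_3| = √((-12)² + (9)²) = √225 = 15
|A_3A_1| = √((52)² + (0)²) = √2704 = 52
Perimeter = 41 + 15 + 52 = 108.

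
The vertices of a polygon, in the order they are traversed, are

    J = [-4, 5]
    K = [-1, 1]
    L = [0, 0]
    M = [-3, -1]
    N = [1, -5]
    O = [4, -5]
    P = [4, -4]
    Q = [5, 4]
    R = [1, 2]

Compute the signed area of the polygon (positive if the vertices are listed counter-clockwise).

45.5

Apply Gauss's area formula: 2A = Σ (x_i·y_{i+1} − x_{i+1}·y_i), indices taken mod 9.
Σ = (1) + (0) + (0) + (16) + (15) + (4) + (36) + (6) + (13) = 91
Signed area = Σ/2 = 45.5 (positive ⇒ counter-clockwise traversal).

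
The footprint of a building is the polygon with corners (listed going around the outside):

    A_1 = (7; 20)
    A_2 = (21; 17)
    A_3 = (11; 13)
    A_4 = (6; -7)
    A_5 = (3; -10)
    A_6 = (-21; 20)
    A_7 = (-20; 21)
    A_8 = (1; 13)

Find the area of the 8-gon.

Apply the shoelace formula: 2A = Σ (x_i·y_{i+1} − x_{i+1}·y_i), indices taken mod 8.
A_1→A_2: (7)(17) − (21)(20) = -301
A_2→A_3: (21)(13) − (11)(17) = 86
A_3→A_4: (11)(-7) − (6)(13) = -155
A_4→A_5: (6)(-10) − (3)(-7) = -39
A_5→A_6: (3)(20) − (-21)(-10) = -150
A_6→A_7: (-21)(21) − (-20)(20) = -41
A_7→A_8: (-20)(13) − (1)(21) = -281
A_8→A_1: (1)(20) − (7)(13) = -71
Σ = -952
Area = |Σ|/2 = 476.

476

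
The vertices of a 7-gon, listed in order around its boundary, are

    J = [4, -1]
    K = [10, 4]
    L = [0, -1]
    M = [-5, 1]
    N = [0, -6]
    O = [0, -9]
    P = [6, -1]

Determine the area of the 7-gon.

Σ = (26) + (-10) + (-5) + (30) + (0) + (54) + (-2) = 93
Area = |Σ|/2 = 46.5.

46.5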